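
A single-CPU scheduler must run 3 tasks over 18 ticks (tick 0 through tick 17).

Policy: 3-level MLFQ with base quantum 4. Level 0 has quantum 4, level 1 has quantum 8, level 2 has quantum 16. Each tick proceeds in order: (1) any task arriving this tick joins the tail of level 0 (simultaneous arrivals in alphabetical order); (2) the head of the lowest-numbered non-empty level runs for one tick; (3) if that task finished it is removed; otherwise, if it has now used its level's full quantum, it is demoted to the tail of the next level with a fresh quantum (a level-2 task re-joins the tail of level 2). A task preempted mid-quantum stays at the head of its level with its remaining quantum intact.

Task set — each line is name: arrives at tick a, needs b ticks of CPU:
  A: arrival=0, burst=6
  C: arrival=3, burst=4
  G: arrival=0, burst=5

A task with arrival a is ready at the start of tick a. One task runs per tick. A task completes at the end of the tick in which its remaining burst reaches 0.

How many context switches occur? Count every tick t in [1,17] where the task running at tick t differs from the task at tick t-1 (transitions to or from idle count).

t=0: L0/L1/L2 = AG/-/- → run A
t=1: L0/L1/L2 = AG/-/- → run A
t=2: L0/L1/L2 = AG/-/- → run A
t=3: L0/L1/L2 = AGC/-/- → run A
t=4: L0/L1/L2 = GC/A/- → run G
t=5: L0/L1/L2 = GC/A/- → run G
t=6: L0/L1/L2 = GC/A/- → run G
t=7: L0/L1/L2 = GC/A/- → run G
t=8: L0/L1/L2 = C/AG/- → run C
t=9: L0/L1/L2 = C/AG/- → run C
t=10: L0/L1/L2 = C/AG/- → run C
t=11: L0/L1/L2 = C/AG/- → run C
t=12: L0/L1/L2 = -/AG/- → run A
t=13: L0/L1/L2 = -/AG/- → run A
t=14: L0/L1/L2 = -/G/- → run G
t=15: (idle)
t=16: (idle)
t=17: (idle)

context switches = 5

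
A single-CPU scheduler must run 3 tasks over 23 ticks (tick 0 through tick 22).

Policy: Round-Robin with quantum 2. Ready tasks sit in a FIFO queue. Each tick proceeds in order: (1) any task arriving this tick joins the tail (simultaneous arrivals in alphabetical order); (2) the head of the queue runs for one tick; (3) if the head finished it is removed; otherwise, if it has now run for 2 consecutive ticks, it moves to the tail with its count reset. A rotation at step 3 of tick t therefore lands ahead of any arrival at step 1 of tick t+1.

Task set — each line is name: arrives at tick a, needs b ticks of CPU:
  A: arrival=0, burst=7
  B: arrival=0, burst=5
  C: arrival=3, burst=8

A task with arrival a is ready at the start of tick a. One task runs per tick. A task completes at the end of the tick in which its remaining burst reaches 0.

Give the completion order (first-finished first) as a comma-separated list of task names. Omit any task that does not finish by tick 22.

completion order = B, A, C

t=0: queue=[A,B] q_used=0 → run A
t=1: queue=[A,B] q_used=1 → run A
t=2: queue=[B,A] q_used=0 → run B
t=3: queue=[B,A,C] q_used=1 → run B
t=4: queue=[A,C,B] q_used=0 → run A
t=5: queue=[A,C,B] q_used=1 → run A
t=6: queue=[C,B,A] q_used=0 → run C
t=7: queue=[C,B,A] q_used=1 → run C
t=8: queue=[B,A,C] q_used=0 → run B
t=9: queue=[B,A,C] q_used=1 → run B
t=10: queue=[A,C,B] q_used=0 → run A
t=11: queue=[A,C,B] q_used=1 → run A
t=12: queue=[C,B,A] q_used=0 → run C
t=13: queue=[C,B,A] q_used=1 → run C
t=14: queue=[B,A,C] q_used=0 → run B
t=15: queue=[A,C] q_used=0 → run A
t=16: queue=[C] q_used=0 → run C
t=17: queue=[C] q_used=1 → run C
t=18: queue=[C] q_used=0 → run C
t=19: queue=[C] q_used=1 → run C
t=20: (idle)
t=21: (idle)
t=22: (idle)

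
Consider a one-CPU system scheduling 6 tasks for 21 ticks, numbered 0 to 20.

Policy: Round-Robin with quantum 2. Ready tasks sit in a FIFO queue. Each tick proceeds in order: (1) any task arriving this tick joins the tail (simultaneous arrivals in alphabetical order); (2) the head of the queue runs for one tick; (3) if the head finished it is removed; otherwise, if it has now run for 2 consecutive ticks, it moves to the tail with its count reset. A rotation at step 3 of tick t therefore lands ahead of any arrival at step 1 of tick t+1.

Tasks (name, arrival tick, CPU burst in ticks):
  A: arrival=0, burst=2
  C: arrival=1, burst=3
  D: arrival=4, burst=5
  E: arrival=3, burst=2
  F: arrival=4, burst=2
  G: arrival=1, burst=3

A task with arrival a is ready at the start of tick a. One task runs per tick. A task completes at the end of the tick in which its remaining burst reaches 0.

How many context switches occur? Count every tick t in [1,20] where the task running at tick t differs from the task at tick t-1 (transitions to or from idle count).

t=0: queue=[A] q_used=0 → run A
t=1: queue=[A,C,G] q_used=1 → run A
t=2: queue=[C,G] q_used=0 → run C
t=3: queue=[C,G,E] q_used=1 → run C
t=4: queue=[G,E,C,D,F] q_used=0 → run G
t=5: queue=[G,E,C,D,F] q_used=1 → run G
t=6: queue=[E,C,D,F,G] q_used=0 → run E
t=7: queue=[E,C,D,F,G] q_used=1 → run E
t=8: queue=[C,D,F,G] q_used=0 → run C
t=9: queue=[D,F,G] q_used=0 → run D
t=10: queue=[D,F,G] q_used=1 → run D
t=11: queue=[F,G,D] q_used=0 → run F
t=12: queue=[F,G,D] q_used=1 → run F
t=13: queue=[G,D] q_used=0 → run G
t=14: queue=[D] q_used=0 → run D
t=15: queue=[D] q_used=1 → run D
t=16: queue=[D] q_used=0 → run D
t=17: (idle)
t=18: (idle)
t=19: (idle)
t=20: (idle)

context switches = 9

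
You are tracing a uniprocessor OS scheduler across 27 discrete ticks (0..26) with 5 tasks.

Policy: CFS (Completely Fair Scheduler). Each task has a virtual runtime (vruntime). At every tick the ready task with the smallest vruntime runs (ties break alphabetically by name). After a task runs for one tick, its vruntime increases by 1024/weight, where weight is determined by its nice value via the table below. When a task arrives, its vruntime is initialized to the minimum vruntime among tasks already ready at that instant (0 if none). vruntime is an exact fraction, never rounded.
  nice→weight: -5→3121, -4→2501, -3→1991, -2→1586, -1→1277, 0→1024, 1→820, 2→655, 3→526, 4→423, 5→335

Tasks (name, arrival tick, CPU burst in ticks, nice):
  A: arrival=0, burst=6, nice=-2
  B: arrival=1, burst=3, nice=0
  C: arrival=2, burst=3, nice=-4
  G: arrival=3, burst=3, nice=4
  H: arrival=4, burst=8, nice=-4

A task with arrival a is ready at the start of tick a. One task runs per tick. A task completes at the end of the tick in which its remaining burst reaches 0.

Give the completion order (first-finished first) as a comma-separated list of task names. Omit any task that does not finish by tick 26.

completion order = C, B, A, H, G

t=0: vr[A=0] → run A
t=1: vr[A=512/793 B=512/793] → run A
t=2: vr[A=1024/793 B=512/793 C=512/793] → run B
t=3: vr[A=1024/793 B=1305/793 C=512/793 G=512/793] → run C
t=4: vr[A=1024/793 B=1305/793 C=34304/32513 G=512/793 H=512/793] → run G
t=5: vr[A=1024/793 B=1305/793 C=34304/32513 G=1028608/335439 H=512/793] → run H
t=6: vr[A=1024/793 B=1305/793 C=34304/32513 G=1028608/335439 H=34304/32513] → run C
t=7: vr[A=1024/793 B=1305/793 C=47616/32513 G=1028608/335439 H=34304/32513] → run H
t=8: vr[A=1024/793 B=1305/793 C=47616/32513 G=1028608/335439 H=47616/32513] → run A
t=9: vr[A=1536/793 B=1305/793 C=47616/32513 G=1028608/335439 H=47616/32513] → run C
t=10: vr[A=1536/793 B=1305/793 G=1028608/335439 H=47616/32513] → run H
t=11: vr[A=1536/793 B=1305/793 G=1028608/335439 H=60928/32513] → run B
t=12: vr[A=1536/793 B=2098/793 G=1028608/335439 H=60928/32513] → run H
t=13: vr[A=1536/793 B=2098/793 G=1028608/335439 H=74240/32513] → run A
t=14: vr[A=2048/793 B=2098/793 G=1028608/335439 H=74240/32513] → run H
t=15: vr[A=2048/793 B=2098/793 G=1028608/335439 H=87552/32513] → run A
t=16: vr[A=2560/793 B=2098/793 G=1028608/335439 H=87552/32513] → run B
t=17: vr[A=2560/793 G=1028608/335439 H=87552/32513] → run H
t=18: vr[A=2560/793 G=1028608/335439 H=100864/32513] → run G
t=19: vr[A=2560/793 G=1840640/335439 H=100864/32513] → run H
t=20: vr[A=2560/793 G=1840640/335439 H=114176/32513] → run A
t=21: vr[G=1840640/335439 H=114176/32513] → run H
t=22: vr[G=1840640/335439] → run G
t=23: (idle)
t=24: (idle)
t=25: (idle)
t=26: (idle)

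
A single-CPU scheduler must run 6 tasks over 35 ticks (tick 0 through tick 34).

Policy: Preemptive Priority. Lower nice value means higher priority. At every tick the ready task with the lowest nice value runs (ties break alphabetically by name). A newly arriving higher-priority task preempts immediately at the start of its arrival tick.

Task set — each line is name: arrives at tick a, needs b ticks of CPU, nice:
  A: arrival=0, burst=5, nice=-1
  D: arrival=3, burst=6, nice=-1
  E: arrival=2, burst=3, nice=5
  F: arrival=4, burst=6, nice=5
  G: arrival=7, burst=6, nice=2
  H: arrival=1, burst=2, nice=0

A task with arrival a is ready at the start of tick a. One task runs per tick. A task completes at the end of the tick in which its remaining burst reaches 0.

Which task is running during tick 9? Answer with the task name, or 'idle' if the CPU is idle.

running at tick 9 = D

t=0: ready={A} → run A
t=1: ready={A,H} → run A
t=2: ready={A,E,H} → run A
t=3: ready={A,D,E,H} → run A
t=4: ready={A,D,E,F,H} → run A
t=5: ready={D,E,F,H} → run D
t=6: ready={D,E,F,H} → run D
t=7: ready={D,E,F,G,H} → run D
t=8: ready={D,E,F,G,H} → run D
t=9: ready={D,E,F,G,H} → run D
t=10: ready={D,E,F,G,H} → run D
t=11: ready={E,F,G,H} → run H
t=12: ready={E,F,G,H} → run H
t=13: ready={E,F,G} → run G
t=14: ready={E,F,G} → run G
t=15: ready={E,F,G} → run G
t=16: ready={E,F,G} → run G
t=17: ready={E,F,G} → run G
t=18: ready={E,F,G} → run G
t=19: ready={E,F} → run E
t=20: ready={E,F} → run E
t=21: ready={E,F} → run E
t=22: ready={F} → run F
t=23: ready={F} → run F
t=24: ready={F} → run F
t=25: ready={F} → run F
t=26: ready={F} → run F
t=27: ready={F} → run F
t=28: (idle)
t=29: (idle)
t=30: (idle)
t=31: (idle)
t=32: (idle)
t=33: (idle)
t=34: (idle)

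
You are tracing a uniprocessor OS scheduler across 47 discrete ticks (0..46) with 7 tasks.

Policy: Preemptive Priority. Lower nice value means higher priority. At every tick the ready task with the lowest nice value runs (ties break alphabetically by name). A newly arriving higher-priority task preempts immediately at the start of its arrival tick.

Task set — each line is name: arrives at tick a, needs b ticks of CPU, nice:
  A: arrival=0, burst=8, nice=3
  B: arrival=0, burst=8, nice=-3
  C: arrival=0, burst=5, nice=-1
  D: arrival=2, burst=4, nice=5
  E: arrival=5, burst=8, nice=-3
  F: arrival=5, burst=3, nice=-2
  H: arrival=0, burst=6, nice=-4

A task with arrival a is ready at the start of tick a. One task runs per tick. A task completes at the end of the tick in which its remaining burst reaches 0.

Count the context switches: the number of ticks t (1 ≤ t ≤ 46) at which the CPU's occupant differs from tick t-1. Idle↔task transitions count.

t=0: ready={A,B,C,H} → run H
t=1: ready={A,B,C,H} → run H
t=2: ready={A,B,C,D,H} → run H
t=3: ready={A,B,C,D,H} → run H
t=4: ready={A,B,C,D,H} → run H
t=5: ready={A,B,C,D,E,F,H} → run H
t=6: ready={A,B,C,D,E,F} → run B
t=7: ready={A,B,C,D,E,F} → run B
t=8: ready={A,B,C,D,E,F} → run B
t=9: ready={A,B,C,D,E,F} → run B
t=10: ready={A,B,C,D,E,F} → run B
t=11: ready={A,B,C,D,E,F} → run B
t=12: ready={A,B,C,D,E,F} → run B
t=13: ready={A,B,C,D,E,F} → run B
t=14: ready={A,C,D,E,F} → run E
t=15: ready={A,C,D,E,F} → run E
t=16: ready={A,C,D,E,F} → run E
t=17: ready={A,C,D,E,F} → run E
t=18: ready={A,C,D,E,F} → run E
t=19: ready={A,C,D,E,F} → run E
t=20: ready={A,C,D,E,F} → run E
t=21: ready={A,C,D,E,F} → run E
t=22: ready={A,C,D,F} → run F
t=23: ready={A,C,D,F} → run F
t=24: ready={A,C,D,F} → run F
t=25: ready={A,C,D} → run C
t=26: ready={A,C,D} → run C
t=27: ready={A,C,D} → run C
t=28: ready={A,C,D} → run C
t=29: ready={A,C,D} → run C
t=30: ready={A,D} → run A
t=31: ready={A,D} → run A
t=32: ready={A,D} → run A
t=33: ready={A,D} → run A
t=34: ready={A,D} → run A
t=35: ready={A,D} → run A
t=36: ready={A,D} → run A
t=37: ready={A,D} → run A
t=38: ready={D} → run D
t=39: ready={D} → run D
t=40: ready={D} → run D
t=41: ready={D} → run D
t=42: (idle)
t=43: (idle)
t=44: (idle)
t=45: (idle)
t=46: (idle)

context switches = 7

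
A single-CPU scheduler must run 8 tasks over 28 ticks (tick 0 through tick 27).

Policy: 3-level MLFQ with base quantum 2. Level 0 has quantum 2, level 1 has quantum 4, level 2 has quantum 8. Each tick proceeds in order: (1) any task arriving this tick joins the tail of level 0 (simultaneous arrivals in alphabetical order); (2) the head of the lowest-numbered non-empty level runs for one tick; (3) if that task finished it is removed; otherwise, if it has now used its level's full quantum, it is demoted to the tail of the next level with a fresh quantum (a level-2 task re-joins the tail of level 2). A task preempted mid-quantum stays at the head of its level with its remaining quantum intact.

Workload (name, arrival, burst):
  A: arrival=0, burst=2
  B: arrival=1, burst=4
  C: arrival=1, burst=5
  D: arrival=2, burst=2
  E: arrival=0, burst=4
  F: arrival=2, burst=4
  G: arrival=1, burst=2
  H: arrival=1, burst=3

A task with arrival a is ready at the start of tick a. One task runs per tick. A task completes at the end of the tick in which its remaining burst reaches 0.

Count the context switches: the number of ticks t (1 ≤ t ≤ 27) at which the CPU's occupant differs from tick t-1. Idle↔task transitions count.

t=0: L0/L1/L2 = AE/-/- → run A
t=1: L0/L1/L2 = AEBCGH/-/- → run A
t=2: L0/L1/L2 = EBCGHDF/-/- → run E
t=3: L0/L1/L2 = EBCGHDF/-/- → run E
t=4: L0/L1/L2 = BCGHDF/E/- → run B
t=5: L0/L1/L2 = BCGHDF/E/- → run B
t=6: L0/L1/L2 = CGHDF/EB/- → run C
t=7: L0/L1/L2 = CGHDF/EB/- → run C
t=8: L0/L1/L2 = GHDF/EBC/- → run G
t=9: L0/L1/L2 = GHDF/EBC/- → run G
t=10: L0/L1/L2 = HDF/EBC/- → run H
t=11: L0/L1/L2 = HDF/EBC/- → run H
t=12: L0/L1/L2 = DF/EBCH/- → run D
t=13: L0/L1/L2 = DF/EBCH/- → run D
t=14: L0/L1/L2 = F/EBCH/- → run F
t=15: L0/L1/L2 = F/EBCH/- → run F
t=16: L0/L1/L2 = -/EBCHF/- → run E
t=17: L0/L1/L2 = -/EBCHF/- → run E
t=18: L0/L1/L2 = -/BCHF/- → run B
t=19: L0/L1/L2 = -/BCHF/- → run B
t=20: L0/L1/L2 = -/CHF/- → run C
t=21: L0/L1/L2 = -/CHF/- → run C
t=22: L0/L1/L2 = -/CHF/- → run C
t=23: L0/L1/L2 = -/HF/- → run H
t=24: L0/L1/L2 = -/F/- → run F
t=25: L0/L1/L2 = -/F/- → run F
t=26: (idle)
t=27: (idle)

context switches = 13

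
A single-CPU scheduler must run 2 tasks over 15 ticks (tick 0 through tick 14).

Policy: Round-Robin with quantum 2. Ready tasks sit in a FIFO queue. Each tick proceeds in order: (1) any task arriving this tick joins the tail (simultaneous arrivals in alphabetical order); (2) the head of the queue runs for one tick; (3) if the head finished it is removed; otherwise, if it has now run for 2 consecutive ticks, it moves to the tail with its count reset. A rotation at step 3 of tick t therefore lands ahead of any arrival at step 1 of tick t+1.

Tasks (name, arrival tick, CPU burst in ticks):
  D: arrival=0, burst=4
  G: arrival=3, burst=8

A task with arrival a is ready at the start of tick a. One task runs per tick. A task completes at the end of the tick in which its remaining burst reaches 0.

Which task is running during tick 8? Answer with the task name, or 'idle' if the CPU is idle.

t=0: queue=[D] q_used=0 → run D
t=1: queue=[D] q_used=1 → run D
t=2: queue=[D] q_used=0 → run D
t=3: queue=[D,G] q_used=1 → run D
t=4: queue=[G] q_used=0 → run G
t=5: queue=[G] q_used=1 → run G
t=6: queue=[G] q_used=0 → run G
t=7: queue=[G] q_used=1 → run G
t=8: queue=[G] q_used=0 → run G
t=9: queue=[G] q_used=1 → run G
t=10: queue=[G] q_used=0 → run G
t=11: queue=[G] q_used=1 → run G
t=12: (idle)
t=13: (idle)
t=14: (idle)

running at tick 8 = G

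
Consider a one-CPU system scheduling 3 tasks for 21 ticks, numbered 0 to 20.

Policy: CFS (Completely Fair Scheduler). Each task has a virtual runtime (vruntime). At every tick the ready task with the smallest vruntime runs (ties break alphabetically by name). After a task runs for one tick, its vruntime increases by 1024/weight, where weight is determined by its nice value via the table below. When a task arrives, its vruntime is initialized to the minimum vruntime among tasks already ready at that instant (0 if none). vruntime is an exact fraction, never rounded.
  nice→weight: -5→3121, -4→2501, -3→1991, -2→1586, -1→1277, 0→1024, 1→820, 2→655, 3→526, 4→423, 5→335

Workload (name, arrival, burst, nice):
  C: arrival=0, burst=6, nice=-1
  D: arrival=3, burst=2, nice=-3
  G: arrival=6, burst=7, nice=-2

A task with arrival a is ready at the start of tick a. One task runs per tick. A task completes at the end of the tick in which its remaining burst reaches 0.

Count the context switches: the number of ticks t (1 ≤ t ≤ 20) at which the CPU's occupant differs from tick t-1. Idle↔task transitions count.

context switches = 6

t=0: vr[C=0] → run C
t=1: vr[C=1024/1277] → run C
t=2: vr[C=2048/1277] → run C
t=3: vr[C=3072/1277 D=3072/1277] → run C
t=4: vr[C=4096/1277 D=3072/1277] → run D
t=5: vr[C=4096/1277 D=7424000/2542507] → run D
t=6: vr[C=4096/1277 G=4096/1277] → run C
t=7: vr[C=5120/1277 G=4096/1277] → run G
t=8: vr[C=5120/1277 G=3901952/1012661] → run G
t=9: vr[C=5120/1277 G=4555776/1012661] → run C
t=10: vr[G=4555776/1012661] → run G
t=11: vr[G=5209600/1012661] → run G
t=12: vr[G=5863424/1012661] → run G
t=13: vr[G=6517248/1012661] → run G
t=14: vr[G=7171072/1012661] → run G
t=15: (idle)
t=16: (idle)
t=17: (idle)
t=18: (idle)
t=19: (idle)
t=20: (idle)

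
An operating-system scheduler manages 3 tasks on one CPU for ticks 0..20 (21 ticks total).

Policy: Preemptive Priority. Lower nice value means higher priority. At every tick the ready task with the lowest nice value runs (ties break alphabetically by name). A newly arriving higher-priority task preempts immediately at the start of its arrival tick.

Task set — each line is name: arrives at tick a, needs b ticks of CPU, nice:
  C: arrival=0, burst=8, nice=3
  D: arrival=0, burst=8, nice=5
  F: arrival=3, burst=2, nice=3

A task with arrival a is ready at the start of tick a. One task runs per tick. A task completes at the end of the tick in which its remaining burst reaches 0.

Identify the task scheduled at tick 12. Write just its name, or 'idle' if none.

running at tick 12 = D

t=0: ready={C,D} → run C
t=1: ready={C,D} → run C
t=2: ready={C,D} → run C
t=3: ready={C,D,F} → run C
t=4: ready={C,D,F} → run C
t=5: ready={C,D,F} → run C
t=6: ready={C,D,F} → run C
t=7: ready={C,D,F} → run C
t=8: ready={D,F} → run F
t=9: ready={D,F} → run F
t=10: ready={D} → run D
t=11: ready={D} → run D
t=12: ready={D} → run D
t=13: ready={D} → run D
t=14: ready={D} → run D
t=15: ready={D} → run D
t=16: ready={D} → run D
t=17: ready={D} → run D
t=18: (idle)
t=19: (idle)
t=20: (idle)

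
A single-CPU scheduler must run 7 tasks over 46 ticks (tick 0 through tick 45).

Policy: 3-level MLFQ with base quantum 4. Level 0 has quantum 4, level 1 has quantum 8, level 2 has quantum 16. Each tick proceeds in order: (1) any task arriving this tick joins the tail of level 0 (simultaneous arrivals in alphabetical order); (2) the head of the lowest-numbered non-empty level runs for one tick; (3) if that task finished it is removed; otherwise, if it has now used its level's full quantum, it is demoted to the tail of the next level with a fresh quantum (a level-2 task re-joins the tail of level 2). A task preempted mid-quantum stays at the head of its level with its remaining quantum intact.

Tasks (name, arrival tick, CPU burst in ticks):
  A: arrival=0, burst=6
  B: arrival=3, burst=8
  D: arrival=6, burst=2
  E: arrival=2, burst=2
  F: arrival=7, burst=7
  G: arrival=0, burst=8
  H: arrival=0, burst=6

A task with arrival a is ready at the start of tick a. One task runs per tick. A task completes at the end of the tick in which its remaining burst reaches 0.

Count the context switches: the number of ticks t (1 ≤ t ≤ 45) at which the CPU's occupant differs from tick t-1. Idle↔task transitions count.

context switches = 12

t=0: L0/L1/L2 = AGH/-/- → run A
t=1: L0/L1/L2 = AGH/-/- → run A
t=2: L0/L1/L2 = AGHE/-/- → run A
t=3: L0/L1/L2 = AGHEB/-/- → run A
t=4: L0/L1/L2 = GHEB/A/- → run G
t=5: L0/L1/L2 = GHEB/A/- → run G
t=6: L0/L1/L2 = GHEBD/A/- → run G
t=7: L0/L1/L2 = GHEBDF/A/- → run G
t=8: L0/L1/L2 = HEBDF/AG/- → run H
t=9: L0/L1/L2 = HEBDF/AG/- → run H
t=10: L0/L1/L2 = HEBDF/AG/- → run H
t=11: L0/L1/L2 = HEBDF/AG/- → run H
t=12: L0/L1/L2 = EBDF/AGH/- → run E
t=13: L0/L1/L2 = EBDF/AGH/- → run E
t=14: L0/L1/L2 = BDF/AGH/- → run B
t=15: L0/L1/L2 = BDF/AGH/- → run B
t=16: L0/L1/L2 = BDF/AGH/- → run B
t=17: L0/L1/L2 = BDF/AGH/- → run B
t=18: L0/L1/L2 = DF/AGHB/- → run D
t=19: L0/L1/L2 = DF/AGHB/- → run D
t=20: L0/L1/L2 = F/AGHB/- → run F
t=21: L0/L1/L2 = F/AGHB/- → run F
t=22: L0/L1/L2 = F/AGHB/- → run F
t=23: L0/L1/L2 = F/AGHB/- → run F
t=24: L0/L1/L2 = -/AGHBF/- → run A
t=25: L0/L1/L2 = -/AGHBF/- → run A
t=26: L0/L1/L2 = -/GHBF/- → run G
t=27: L0/L1/L2 = -/GHBF/- → run G
t=28: L0/L1/L2 = -/GHBF/- → run G
t=29: L0/L1/L2 = -/GHBF/- → run G
t=30: L0/L1/L2 = -/HBF/- → run H
t=31: L0/L1/L2 = -/HBF/- → run H
t=32: L0/L1/L2 = -/BF/- → run B
t=33: L0/L1/L2 = -/BF/- → run B
t=34: L0/L1/L2 = -/BF/- → run B
t=35: L0/L1/L2 = -/BF/- → run B
t=36: L0/L1/L2 = -/F/- → run F
t=37: L0/L1/L2 = -/F/- → run F
t=38: L0/L1/L2 = -/F/- → run F
t=39: (idle)
t=40: (idle)
t=41: (idle)
t=42: (idle)
t=43: (idle)
t=44: (idle)
t=45: (idle)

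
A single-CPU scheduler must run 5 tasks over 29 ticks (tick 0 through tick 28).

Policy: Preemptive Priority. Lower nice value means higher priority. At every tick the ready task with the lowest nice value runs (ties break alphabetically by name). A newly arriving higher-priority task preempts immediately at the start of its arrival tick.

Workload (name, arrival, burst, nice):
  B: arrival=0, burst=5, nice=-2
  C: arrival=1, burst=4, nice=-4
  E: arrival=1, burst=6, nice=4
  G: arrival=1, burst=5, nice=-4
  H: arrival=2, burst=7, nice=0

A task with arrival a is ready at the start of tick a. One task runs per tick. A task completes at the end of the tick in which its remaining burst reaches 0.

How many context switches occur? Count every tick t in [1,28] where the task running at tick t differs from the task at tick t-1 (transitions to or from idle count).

t=0: ready={B} → run B
t=1: ready={B,C,E,G} → run C
t=2: ready={B,C,E,G,H} → run C
t=3: ready={B,C,E,G,H} → run C
t=4: ready={B,C,E,G,H} → run C
t=5: ready={B,E,G,H} → run G
t=6: ready={B,E,G,H} → run G
t=7: ready={B,E,G,H} → run G
t=8: ready={B,E,G,H} → run G
t=9: ready={B,E,G,H} → run G
t=10: ready={B,E,H} → run B
t=11: ready={B,E,H} → run B
t=12: ready={B,E,H} → run B
t=13: ready={B,E,H} → run B
t=14: ready={E,H} → run H
t=15: ready={E,H} → run H
t=16: ready={E,H} → run H
t=17: ready={E,H} → run H
t=18: ready={E,H} → run H
t=19: ready={E,H} → run H
t=20: ready={E,H} → run H
t=21: ready={E} → run E
t=22: ready={E} → run E
t=23: ready={E} → run E
t=24: ready={E} → run E
t=25: ready={E} → run E
t=26: ready={E} → run E
t=27: (idle)
t=28: (idle)

context switches = 6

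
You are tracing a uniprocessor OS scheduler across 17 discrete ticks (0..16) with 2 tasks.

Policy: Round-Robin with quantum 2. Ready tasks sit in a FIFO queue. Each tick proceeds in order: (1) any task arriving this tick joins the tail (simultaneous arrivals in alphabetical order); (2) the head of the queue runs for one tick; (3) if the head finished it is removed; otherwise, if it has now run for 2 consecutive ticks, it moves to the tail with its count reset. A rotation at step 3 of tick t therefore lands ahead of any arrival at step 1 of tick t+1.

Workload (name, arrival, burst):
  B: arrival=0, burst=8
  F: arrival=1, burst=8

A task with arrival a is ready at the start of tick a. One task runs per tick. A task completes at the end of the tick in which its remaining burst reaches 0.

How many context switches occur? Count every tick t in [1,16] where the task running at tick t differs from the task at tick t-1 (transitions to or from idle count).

t=0: queue=[B] q_used=0 → run B
t=1: queue=[B,F] q_used=1 → run B
t=2: queue=[F,B] q_used=0 → run F
t=3: queue=[F,B] q_used=1 → run F
t=4: queue=[B,F] q_used=0 → run B
t=5: queue=[B,F] q_used=1 → run B
t=6: queue=[F,B] q_used=0 → run F
t=7: queue=[F,B] q_used=1 → run F
t=8: queue=[B,F] q_used=0 → run B
t=9: queue=[B,F] q_used=1 → run B
t=10: queue=[F,B] q_used=0 → run F
t=11: queue=[F,B] q_used=1 → run F
t=12: queue=[B,F] q_used=0 → run B
t=13: queue=[B,F] q_used=1 → run B
t=14: queue=[F] q_used=0 → run F
t=15: queue=[F] q_used=1 → run F
t=16: (idle)

context switches = 8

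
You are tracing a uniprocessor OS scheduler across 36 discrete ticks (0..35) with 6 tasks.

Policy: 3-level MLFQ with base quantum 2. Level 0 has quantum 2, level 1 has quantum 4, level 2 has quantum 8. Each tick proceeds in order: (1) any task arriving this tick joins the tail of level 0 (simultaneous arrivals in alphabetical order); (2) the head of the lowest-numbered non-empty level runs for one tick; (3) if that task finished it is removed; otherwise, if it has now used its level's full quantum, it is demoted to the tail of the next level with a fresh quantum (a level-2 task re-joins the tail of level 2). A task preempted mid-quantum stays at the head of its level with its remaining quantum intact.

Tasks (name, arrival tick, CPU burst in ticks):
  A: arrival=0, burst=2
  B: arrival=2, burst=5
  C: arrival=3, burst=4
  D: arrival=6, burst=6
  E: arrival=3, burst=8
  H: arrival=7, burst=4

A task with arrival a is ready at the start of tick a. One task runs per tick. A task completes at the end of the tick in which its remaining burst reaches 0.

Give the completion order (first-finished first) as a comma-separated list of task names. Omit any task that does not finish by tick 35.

t=0: L0/L1/L2 = A/-/- → run A
t=1: L0/L1/L2 = A/-/- → run A
t=2: L0/L1/L2 = B/-/- → run B
t=3: L0/L1/L2 = BCE/-/- → run B
t=4: L0/L1/L2 = CE/B/- → run C
t=5: L0/L1/L2 = CE/B/- → run C
t=6: L0/L1/L2 = ED/BC/- → run E
t=7: L0/L1/L2 = EDH/BC/- → run E
t=8: L0/L1/L2 = DH/BCE/- → run D
t=9: L0/L1/L2 = DH/BCE/- → run D
t=10: L0/L1/L2 = H/BCED/- → run H
t=11: L0/L1/L2 = H/BCED/- → run H
t=12: L0/L1/L2 = -/BCEDH/- → run B
t=13: L0/L1/L2 = -/BCEDH/- → run B
t=14: L0/L1/L2 = -/BCEDH/- → run B
t=15: L0/L1/L2 = -/CEDH/- → run C
t=16: L0/L1/L2 = -/CEDH/- → run C
t=17: L0/L1/L2 = -/EDH/- → run E
t=18: L0/L1/L2 = -/EDH/- → run E
t=19: L0/L1/L2 = -/EDH/- → run E
t=20: L0/L1/L2 = -/EDH/- → run E
t=21: L0/L1/L2 = -/DH/E → run D
t=22: L0/L1/L2 = -/DH/E → run D
t=23: L0/L1/L2 = -/DH/E → run D
t=24: L0/L1/L2 = -/DH/E → run D
t=25: L0/L1/L2 = -/H/E → run H
t=26: L0/L1/L2 = -/H/E → run H
t=27: L0/L1/L2 = -/-/E → run E
t=28: L0/L1/L2 = -/-/E → run E
t=29: (idle)
t=30: (idle)
t=31: (idle)
t=32: (idle)
t=33: (idle)
t=34: (idle)
t=35: (idle)

completion order = A, B, C, D, H, E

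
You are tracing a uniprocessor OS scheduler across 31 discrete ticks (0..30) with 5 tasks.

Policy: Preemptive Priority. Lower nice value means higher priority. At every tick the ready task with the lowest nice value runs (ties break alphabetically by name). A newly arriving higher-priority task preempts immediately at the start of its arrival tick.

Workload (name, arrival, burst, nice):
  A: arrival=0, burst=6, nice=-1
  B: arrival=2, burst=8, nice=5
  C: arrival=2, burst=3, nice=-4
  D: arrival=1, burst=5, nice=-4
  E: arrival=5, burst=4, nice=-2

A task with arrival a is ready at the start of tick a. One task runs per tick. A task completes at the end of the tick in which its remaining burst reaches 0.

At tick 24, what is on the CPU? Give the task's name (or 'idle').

t=0: ready={A} → run A
t=1: ready={A,D} → run D
t=2: ready={A,B,C,D} → run C
t=3: ready={A,B,C,D} → run C
t=4: ready={A,B,C,D} → run C
t=5: ready={A,B,D,E} → run D
t=6: ready={A,B,D,E} → run D
t=7: ready={A,B,D,E} → run D
t=8: ready={A,B,D,E} → run D
t=9: ready={A,B,E} → run E
t=10: ready={A,B,E} → run E
t=11: ready={A,B,E} → run E
t=12: ready={A,B,E} → run E
t=13: ready={A,B} → run A
t=14: ready={A,B} → run A
t=15: ready={A,B} → run A
t=16: ready={A,B} → run A
t=17: ready={A,B} → run A
t=18: ready={B} → run B
t=19: ready={B} → run B
t=20: ready={B} → run B
t=21: ready={B} → run B
t=22: ready={B} → run B
t=23: ready={B} → run B
t=24: ready={B} → run B
t=25: ready={B} → run B
t=26: (idle)
t=27: (idle)
t=28: (idle)
t=29: (idle)
t=30: (idle)

running at tick 24 = B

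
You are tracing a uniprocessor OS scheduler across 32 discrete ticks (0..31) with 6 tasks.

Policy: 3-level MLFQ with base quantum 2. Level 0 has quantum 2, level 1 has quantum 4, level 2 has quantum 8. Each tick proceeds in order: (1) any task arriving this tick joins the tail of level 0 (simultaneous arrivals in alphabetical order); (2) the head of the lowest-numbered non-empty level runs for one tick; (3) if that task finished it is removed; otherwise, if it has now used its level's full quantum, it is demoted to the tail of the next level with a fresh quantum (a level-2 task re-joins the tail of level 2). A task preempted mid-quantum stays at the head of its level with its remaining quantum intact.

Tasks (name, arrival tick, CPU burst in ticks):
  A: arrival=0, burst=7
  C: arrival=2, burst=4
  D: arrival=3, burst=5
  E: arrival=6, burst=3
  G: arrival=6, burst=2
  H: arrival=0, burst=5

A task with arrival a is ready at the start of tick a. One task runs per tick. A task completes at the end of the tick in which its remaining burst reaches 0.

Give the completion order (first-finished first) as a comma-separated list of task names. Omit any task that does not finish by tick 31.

t=0: L0/L1/L2 = AH/-/- → run A
t=1: L0/L1/L2 = AH/-/- → run A
t=2: L0/L1/L2 = HC/A/- → run H
t=3: L0/L1/L2 = HCD/A/- → run H
t=4: L0/L1/L2 = CD/AH/- → run C
t=5: L0/L1/L2 = CD/AH/- → run C
t=6: L0/L1/L2 = DEG/AHC/- → run D
t=7: L0/L1/L2 = DEG/AHC/- → run D
t=8: L0/L1/L2 = EG/AHCD/- → run E
t=9: L0/L1/L2 = EG/AHCD/- → run E
t=10: L0/L1/L2 = G/AHCDE/- → run G
t=11: L0/L1/L2 = G/AHCDE/- → run G
t=12: L0/L1/L2 = -/AHCDE/- → run A
t=13: L0/L1/L2 = -/AHCDE/- → run A
t=14: L0/L1/L2 = -/AHCDE/- → run A
t=15: L0/L1/L2 = -/AHCDE/- → run A
t=16: L0/L1/L2 = -/HCDE/A → run H
t=17: L0/L1/L2 = -/HCDE/A → run H
t=18: L0/L1/L2 = -/HCDE/A → run H
t=19: L0/L1/L2 = -/CDE/A → run C
t=20: L0/L1/L2 = -/CDE/A → run C
t=21: L0/L1/L2 = -/DE/A → run D
t=22: L0/L1/L2 = -/DE/A → run D
t=23: L0/L1/L2 = -/DE/A → run D
t=24: L0/L1/L2 = -/E/A → run E
t=25: L0/L1/L2 = -/-/A → run A
t=26: (idle)
t=27: (idle)
t=28: (idle)
t=29: (idle)
t=30: (idle)
t=31: (idle)

completion order = G, H, C, D, E, A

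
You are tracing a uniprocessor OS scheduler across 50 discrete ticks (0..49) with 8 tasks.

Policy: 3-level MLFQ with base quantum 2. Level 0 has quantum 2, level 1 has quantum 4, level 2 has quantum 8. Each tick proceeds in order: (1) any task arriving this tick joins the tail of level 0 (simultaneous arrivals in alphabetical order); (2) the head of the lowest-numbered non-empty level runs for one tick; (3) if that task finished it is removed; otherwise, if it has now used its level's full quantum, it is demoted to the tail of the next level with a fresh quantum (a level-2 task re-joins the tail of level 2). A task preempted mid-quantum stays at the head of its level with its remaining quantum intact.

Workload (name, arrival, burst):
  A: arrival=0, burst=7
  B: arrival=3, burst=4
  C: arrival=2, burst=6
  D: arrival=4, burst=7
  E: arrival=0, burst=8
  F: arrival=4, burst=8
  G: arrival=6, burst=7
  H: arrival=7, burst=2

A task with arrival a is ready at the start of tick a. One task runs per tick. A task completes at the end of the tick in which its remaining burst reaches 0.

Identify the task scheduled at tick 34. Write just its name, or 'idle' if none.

running at tick 34 = F

t=0: L0/L1/L2 = AE/-/- → run A
t=1: L0/L1/L2 = AE/-/- → run A
t=2: L0/L1/L2 = EC/A/- → run E
t=3: L0/L1/L2 = ECB/A/- → run E
t=4: L0/L1/L2 = CBDF/AE/- → run C
t=5: L0/L1/L2 = CBDF/AE/- → run C
t=6: L0/L1/L2 = BDFG/AEC/- → run B
t=7: L0/L1/L2 = BDFGH/AEC/- → run B
t=8: L0/L1/L2 = DFGH/AECB/- → run D
t=9: L0/L1/L2 = DFGH/AECB/- → run D
t=10: L0/L1/L2 = FGH/AECBD/- → run F
t=11: L0/L1/L2 = FGH/AECBD/- → run F
t=12: L0/L1/L2 = GH/AECBDF/- → run G
t=13: L0/L1/L2 = GH/AECBDF/- → run G
t=14: L0/L1/L2 = H/AECBDFG/- → run H
t=15: L0/L1/L2 = H/AECBDFG/- → run H
t=16: L0/L1/L2 = -/AECBDFG/- → run A
t=17: L0/L1/L2 = -/AECBDFG/- → run A
t=18: L0/L1/L2 = -/AECBDFG/- → run A
t=19: L0/L1/L2 = -/AECBDFG/- → run A
t=20: L0/L1/L2 = -/ECBDFG/A → run E
t=21: L0/L1/L2 = -/ECBDFG/A → run E
t=22: L0/L1/L2 = -/ECBDFG/A → run E
t=23: L0/L1/L2 = -/ECBDFG/A → run E
t=24: L0/L1/L2 = -/CBDFG/AE → run C
t=25: L0/L1/L2 = -/CBDFG/AE → run C
t=26: L0/L1/L2 = -/CBDFG/AE → run C
t=27: L0/L1/L2 = -/CBDFG/AE → run C
t=28: L0/L1/L2 = -/BDFG/AE → run B
t=29: L0/L1/L2 = -/BDFG/AE → run B
t=30: L0/L1/L2 = -/DFG/AE → run D
t=31: L0/L1/L2 = -/DFG/AE → run D
t=32: L0/L1/L2 = -/DFG/AE → run D
t=33: L0/L1/L2 = -/DFG/AE → run D
t=34: L0/L1/L2 = -/FG/AED → run F
t=35: L0/L1/L2 = -/FG/AED → run F
t=36: L0/L1/L2 = -/FG/AED → run F
t=37: L0/L1/L2 = -/FG/AED → run F
t=38: L0/L1/L2 = -/G/AEDF → run G
t=39: L0/L1/L2 = -/G/AEDF → run G
t=40: L0/L1/L2 = -/G/AEDF → run G
t=41: L0/L1/L2 = -/G/AEDF → run G
t=42: L0/L1/L2 = -/-/AEDFG → run A
t=43: L0/L1/L2 = -/-/EDFG → run E
t=44: L0/L1/L2 = -/-/EDFG → run E
t=45: L0/L1/L2 = -/-/DFG → run D
t=46: L0/L1/L2 = -/-/FG → run F
t=47: L0/L1/L2 = -/-/FG → run F
t=48: L0/L1/L2 = -/-/G → run G
t=49: (idle)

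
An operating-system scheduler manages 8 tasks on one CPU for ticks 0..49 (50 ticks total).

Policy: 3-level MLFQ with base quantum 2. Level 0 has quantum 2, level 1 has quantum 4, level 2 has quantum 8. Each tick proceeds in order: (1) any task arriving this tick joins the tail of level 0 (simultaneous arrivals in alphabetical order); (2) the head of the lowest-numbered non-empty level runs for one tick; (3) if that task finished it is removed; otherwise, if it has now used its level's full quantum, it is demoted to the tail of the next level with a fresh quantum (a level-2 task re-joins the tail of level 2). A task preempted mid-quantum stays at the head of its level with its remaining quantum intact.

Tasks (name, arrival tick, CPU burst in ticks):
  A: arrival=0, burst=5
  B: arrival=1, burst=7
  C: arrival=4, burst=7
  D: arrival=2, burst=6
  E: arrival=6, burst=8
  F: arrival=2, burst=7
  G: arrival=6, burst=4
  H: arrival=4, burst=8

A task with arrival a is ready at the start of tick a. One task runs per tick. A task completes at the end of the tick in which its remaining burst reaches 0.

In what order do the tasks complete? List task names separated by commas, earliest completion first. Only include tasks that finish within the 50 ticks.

completion order = A, D, G, B, F, C, H

t=0: L0/L1/L2 = A/-/- → run A
t=1: L0/L1/L2 = AB/-/- → run A
t=2: L0/L1/L2 = BDF/A/- → run B
t=3: L0/L1/L2 = BDF/A/- → run B
t=4: L0/L1/L2 = DFCH/AB/- → run D
t=5: L0/L1/L2 = DFCH/AB/- → run D
t=6: L0/L1/L2 = FCHEG/ABD/- → run F
t=7: L0/L1/L2 = FCHEG/ABD/- → run F
t=8: L0/L1/L2 = CHEG/ABDF/- → run C
t=9: L0/L1/L2 = CHEG/ABDF/- → run C
t=10: L0/L1/L2 = HEG/ABDFC/- → run H
t=11: L0/L1/L2 = HEG/ABDFC/- → run H
t=12: L0/L1/L2 = EG/ABDFCH/- → run E
t=13: L0/L1/L2 = EG/ABDFCH/- → run E
t=14: L0/L1/L2 = G/ABDFCHE/- → run G
t=15: L0/L1/L2 = G/ABDFCHE/- → run G
t=16: L0/L1/L2 = -/ABDFCHEG/- → run A
t=17: L0/L1/L2 = -/ABDFCHEG/- → run A
t=18: L0/L1/L2 = -/ABDFCHEG/- → run A
t=19: L0/L1/L2 = -/BDFCHEG/- → run B
t=20: L0/L1/L2 = -/BDFCHEG/- → run B
t=21: L0/L1/L2 = -/BDFCHEG/- → run B
t=22: L0/L1/L2 = -/BDFCHEG/- → run B
t=23: L0/L1/L2 = -/DFCHEG/B → run D
t=24: L0/L1/L2 = -/DFCHEG/B → run D
t=25: L0/L1/L2 = -/DFCHEG/B → run D
t=26: L0/L1/L2 = -/DFCHEG/B → run D
t=27: L0/L1/L2 = -/FCHEG/B → run F
t=28: L0/L1/L2 = -/FCHEG/B → run F
t=29: L0/L1/L2 = -/FCHEG/B → run F
t=30: L0/L1/L2 = -/FCHEG/B → run F
t=31: L0/L1/L2 = -/CHEG/BF → run C
t=32: L0/L1/L2 = -/CHEG/BF → run C
t=33: L0/L1/L2 = -/CHEG/BF → run C
t=34: L0/L1/L2 = -/CHEG/BF → run C
t=35: L0/L1/L2 = -/HEG/BFC → run H
t=36: L0/L1/L2 = -/HEG/BFC → run H
t=37: L0/L1/L2 = -/HEG/BFC → run H
t=38: L0/L1/L2 = -/HEG/BFC → run H
t=39: L0/L1/L2 = -/EG/BFCH → run E
t=40: L0/L1/L2 = -/EG/BFCH → run E
t=41: L0/L1/L2 = -/EG/BFCH → run E
t=42: L0/L1/L2 = -/EG/BFCH → run E
t=43: L0/L1/L2 = -/G/BFCHE → run G
t=44: L0/L1/L2 = -/G/BFCHE → run G
t=45: L0/L1/L2 = -/-/BFCHE → run B
t=46: L0/L1/L2 = -/-/FCHE → run F
t=47: L0/L1/L2 = -/-/CHE → run C
t=48: L0/L1/L2 = -/-/HE → run H
t=49: L0/L1/L2 = -/-/HE → run H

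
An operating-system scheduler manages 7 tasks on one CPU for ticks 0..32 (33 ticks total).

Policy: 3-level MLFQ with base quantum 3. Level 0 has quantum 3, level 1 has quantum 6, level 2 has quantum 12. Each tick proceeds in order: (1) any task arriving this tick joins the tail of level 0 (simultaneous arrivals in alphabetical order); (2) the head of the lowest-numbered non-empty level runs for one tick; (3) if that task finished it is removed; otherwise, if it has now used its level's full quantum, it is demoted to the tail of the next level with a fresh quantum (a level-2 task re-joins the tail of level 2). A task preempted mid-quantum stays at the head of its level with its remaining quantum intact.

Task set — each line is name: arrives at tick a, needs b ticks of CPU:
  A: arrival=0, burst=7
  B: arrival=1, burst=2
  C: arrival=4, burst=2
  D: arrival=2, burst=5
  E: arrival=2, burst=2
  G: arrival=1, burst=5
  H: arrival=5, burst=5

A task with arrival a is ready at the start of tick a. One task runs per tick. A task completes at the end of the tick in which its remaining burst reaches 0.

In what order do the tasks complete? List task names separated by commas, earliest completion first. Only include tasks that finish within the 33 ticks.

t=0: L0/L1/L2 = A/-/- → run A
t=1: L0/L1/L2 = ABG/-/- → run A
t=2: L0/L1/L2 = ABGDE/-/- → run A
t=3: L0/L1/L2 = BGDE/A/- → run B
t=4: L0/L1/L2 = BGDEC/A/- → run B
t=5: L0/L1/L2 = GDECH/A/- → run G
t=6: L0/L1/L2 = GDECH/A/- → run G
t=7: L0/L1/L2 = GDECH/A/- → run G
t=8: L0/L1/L2 = DECH/AG/- → run D
t=9: L0/L1/L2 = DECH/AG/- → run D
t=10: L0/L1/L2 = DECH/AG/- → run D
t=11: L0/L1/L2 = ECH/AGD/- → run E
t=12: L0/L1/L2 = ECH/AGD/- → run E
t=13: L0/L1/L2 = CH/AGD/- → run C
t=14: L0/L1/L2 = CH/AGD/- → run C
t=15: L0/L1/L2 = H/AGD/- → run H
t=16: L0/L1/L2 = H/AGD/- → run H
t=17: L0/L1/L2 = H/AGD/- → run H
t=18: L0/L1/L2 = -/AGDH/- → run A
t=19: L0/L1/L2 = -/AGDH/- → run A
t=20: L0/L1/L2 = -/AGDH/- → run A
t=21: L0/L1/L2 = -/AGDH/- → run A
t=22: L0/L1/L2 = -/GDH/- → run G
t=23: L0/L1/L2 = -/GDH/- → run G
t=24: L0/L1/L2 = -/DH/- → run D
t=25: L0/L1/L2 = -/DH/- → run D
t=26: L0/L1/L2 = -/H/- → run H
t=27: L0/L1/L2 = -/H/- → run H
t=28: (idle)
t=29: (idle)
t=30: (idle)
t=31: (idle)
t=32: (idle)

completion order = B, E, C, A, G, D, H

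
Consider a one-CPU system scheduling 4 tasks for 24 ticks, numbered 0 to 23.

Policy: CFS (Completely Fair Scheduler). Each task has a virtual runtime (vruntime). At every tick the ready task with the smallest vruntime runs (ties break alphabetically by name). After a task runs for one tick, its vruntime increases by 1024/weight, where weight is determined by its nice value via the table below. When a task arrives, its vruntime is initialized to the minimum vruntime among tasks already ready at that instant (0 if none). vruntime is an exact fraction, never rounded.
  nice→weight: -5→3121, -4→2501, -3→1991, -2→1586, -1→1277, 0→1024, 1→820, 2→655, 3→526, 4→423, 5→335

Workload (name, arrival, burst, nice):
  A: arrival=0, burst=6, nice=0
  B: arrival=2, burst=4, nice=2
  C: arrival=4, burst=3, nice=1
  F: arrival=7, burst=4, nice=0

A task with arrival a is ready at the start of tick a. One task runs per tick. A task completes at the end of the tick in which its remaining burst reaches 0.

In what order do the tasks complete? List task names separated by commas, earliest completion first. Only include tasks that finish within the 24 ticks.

t=0: vr[A=0] → run A
t=1: vr[A=1] → run A
t=2: vr[A=2 B=2] → run A
t=3: vr[A=3 B=2] → run B
t=4: vr[A=3 B=2334/655 C=3] → run A
t=5: vr[A=4 B=2334/655 C=3] → run C
t=6: vr[A=4 B=2334/655 C=871/205] → run B
t=7: vr[A=4 B=3358/655 C=871/205 F=4] → run A
t=8: vr[A=5 B=3358/655 C=871/205 F=4] → run F
t=9: vr[A=5 B=3358/655 C=871/205 F=5] → run C
t=10: vr[A=5 B=3358/655 C=1127/205 F=5] → run A
t=11: vr[B=3358/655 C=1127/205 F=5] → run F
t=12: vr[B=3358/655 C=1127/205 F=6] → run B
t=13: vr[B=4382/655 C=1127/205 F=6] → run C
t=14: vr[B=4382/655 F=6] → run F
t=15: vr[B=4382/655 F=7] → run B
t=16: vr[F=7] → run F
t=17: (idle)
t=18: (idle)
t=19: (idle)
t=20: (idle)
t=21: (idle)
t=22: (idle)
t=23: (idle)

completion order = A, C, B, F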